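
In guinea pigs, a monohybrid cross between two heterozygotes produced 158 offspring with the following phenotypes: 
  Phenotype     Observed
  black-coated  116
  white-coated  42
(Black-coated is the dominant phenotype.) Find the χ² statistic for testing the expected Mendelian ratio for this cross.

For a monohybrid cross between heterozygotes with complete dominance, the expected phenotypic ratio is 3:1.
The 3:1 ratio has 4 parts, so with N = 158 the expected counts are:
  black-coated: 158 × 3/4 = 118.5
  white-coated: 158 × 1/4 = 39.5
χ² = Σ (O − E)² / E
  black-coated: (116 − 118.5)² / 118.5 = 0.0527
  white-coated: (42 − 39.5)² / 39.5 = 0.1582
χ² = 0.0527 + 0.1582 = 0.2109 ≈ 0.211

0.211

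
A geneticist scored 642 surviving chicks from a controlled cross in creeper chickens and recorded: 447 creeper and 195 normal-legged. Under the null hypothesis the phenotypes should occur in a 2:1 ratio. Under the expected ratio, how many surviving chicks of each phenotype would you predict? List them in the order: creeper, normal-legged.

428, 214

Under the 2:1 hypothesis (Σ ratio = 3, N = 642):
  creeper: 642 × 2/3 = 428
  normal-legged: 642 × 1/3 = 214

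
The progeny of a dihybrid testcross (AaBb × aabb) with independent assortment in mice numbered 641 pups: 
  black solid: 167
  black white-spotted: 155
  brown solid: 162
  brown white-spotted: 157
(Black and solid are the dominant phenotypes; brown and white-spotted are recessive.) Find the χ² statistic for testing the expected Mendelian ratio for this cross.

A dihybrid testcross with independent assortment gives a 1:1:1:1 ratio.
The 1:1:1:1 ratio has 4 parts, so with N = 641 the expected counts are:
  black solid: 641 × 1/4 = 160.25
  black white-spotted: 641 × 1/4 = 160.25
  brown solid: 641 × 1/4 = 160.25
  brown white-spotted: 641 × 1/4 = 160.25
χ² = Σ (O − E)² / E
  black solid: (167 − 160.25)² / 160.25 = 0.2843
  black white-spotted: (155 − 160.25)² / 160.25 = 0.1720
  brown solid: (162 − 160.25)² / 160.25 = 0.0191
  brown white-spotted: (157 − 160.25)² / 160.25 = 0.0659
χ² = 0.2843 + 0.1720 + 0.0191 + 0.0659 = 0.5413 ≈ 0.541

0.541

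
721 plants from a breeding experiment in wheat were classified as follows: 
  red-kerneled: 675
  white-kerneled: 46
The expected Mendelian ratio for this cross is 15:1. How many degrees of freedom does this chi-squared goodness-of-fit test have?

A goodness-of-fit test with 2 phenotype classes has df = 2 − 1 = 1.

1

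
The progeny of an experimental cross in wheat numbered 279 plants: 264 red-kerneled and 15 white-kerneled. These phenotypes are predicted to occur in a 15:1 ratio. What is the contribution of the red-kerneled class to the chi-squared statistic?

Under the 15:1 hypothesis (Σ ratio = 16, N = 279):
  red-kerneled: 279 × 15/16 = 261.5625
  white-kerneled: 279 × 1/16 = 17.4375
Contribution of red-kerneled: (264 − 261.5625)² / 261.5625 = 0.0227

0.023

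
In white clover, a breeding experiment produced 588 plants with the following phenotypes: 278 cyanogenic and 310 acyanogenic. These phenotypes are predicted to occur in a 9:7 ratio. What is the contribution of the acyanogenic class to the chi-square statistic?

10.817

Total ratio parts = 16. Expected numbers out of 588:
  cyanogenic: 588 × 9/16 = 330.75
  acyanogenic: 588 × 7/16 = 257.25
Contribution of acyanogenic: (310 − 257.25)² / 257.25 = 10.8166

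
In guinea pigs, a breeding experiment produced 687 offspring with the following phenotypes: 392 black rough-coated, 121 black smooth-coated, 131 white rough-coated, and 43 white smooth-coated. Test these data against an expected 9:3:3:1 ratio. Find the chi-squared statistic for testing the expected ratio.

Expected counts for N = 687 under a 9:3:3:1 ratio (total parts = 16):
  black rough-coated: 687 × 9/16 = 386.4375
  black smooth-coated: 687 × 3/16 = 128.8125
  white rough-coated: 687 × 3/16 = 128.8125
  white smooth-coated: 687 × 1/16 = 42.9375
χ² = Σ (O − E)² / E
  black rough-coated: (392 − 386.4375)² / 386.4375 = 0.0801
  black smooth-coated: (121 − 128.8125)² / 128.8125 = 0.4738
  white rough-coated: (131 − 128.8125)² / 128.8125 = 0.0371
  white smooth-coated: (43 − 42.9375)² / 42.9375 = 0.0001
χ² = 0.0801 + 0.4738 + 0.0371 + 0.0001 = 0.5911 ≈ 0.591

0.591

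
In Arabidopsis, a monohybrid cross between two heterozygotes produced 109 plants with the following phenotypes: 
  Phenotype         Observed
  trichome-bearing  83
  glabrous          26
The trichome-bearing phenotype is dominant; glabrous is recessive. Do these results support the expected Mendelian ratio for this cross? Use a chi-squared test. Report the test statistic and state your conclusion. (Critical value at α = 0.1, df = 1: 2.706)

For a monohybrid cross between heterozygotes with complete dominance, the expected phenotypic ratio is 3:1.
Expected counts for N = 109 under a 3:1 ratio (total parts = 4):
  trichome-bearing: 109 × 3/4 = 81.75
  glabrous: 109 × 1/4 = 27.25
χ² = Σ (O − E)² / E
  trichome-bearing: (83 − 81.75)² / 81.75 = 0.0191
  glabrous: (26 − 27.25)² / 27.25 = 0.0573
χ² = 0.0191 + 0.0573 = 0.0764 ≈ 0.076
Degrees of freedom = 2 − 1 = 1; critical value at α = 0.1 is 2.706.
Since 0.076 < 2.706, we fail to reject the null hypothesis — the data are consistent with the 3:1 ratio.

0.076; consistent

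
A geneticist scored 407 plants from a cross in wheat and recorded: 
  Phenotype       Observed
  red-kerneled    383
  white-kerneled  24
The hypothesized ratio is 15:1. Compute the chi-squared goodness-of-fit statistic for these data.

0.087

Total ratio parts = 16. Expected numbers out of 407:
  red-kerneled: 407 × 15/16 = 381.5625
  white-kerneled: 407 × 1/16 = 25.4375
χ² = Σ (O − E)² / E
  red-kerneled: (383 − 381.5625)² / 381.5625 = 0.0054
  white-kerneled: (24 − 25.4375)² / 25.4375 = 0.0812
χ² = 0.0054 + 0.0812 = 0.0866 ≈ 0.087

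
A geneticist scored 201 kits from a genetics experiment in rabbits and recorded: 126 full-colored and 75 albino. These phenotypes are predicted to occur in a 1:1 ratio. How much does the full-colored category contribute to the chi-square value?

6.470

Total ratio parts = 2. Expected numbers out of 201:
  full-colored: 201 × 1/2 = 100.5
  albino: 201 × 1/2 = 100.5
Contribution of full-colored: (126 − 100.5)² / 100.5 = 6.4701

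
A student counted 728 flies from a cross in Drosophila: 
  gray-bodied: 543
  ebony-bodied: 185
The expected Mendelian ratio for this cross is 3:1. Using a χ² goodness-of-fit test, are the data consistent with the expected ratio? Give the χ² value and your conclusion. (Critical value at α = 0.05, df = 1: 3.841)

Expected counts for N = 728 under a 3:1 ratio (total parts = 4):
  gray-bodied: 728 × 3/4 = 546
  ebony-bodied: 728 × 1/4 = 182
χ² = Σ (O − E)² / E
  gray-bodied: (543 − 546)² / 546 = 0.0165
  ebony-bodied: (185 − 182)² / 182 = 0.0495
χ² = 0.0165 + 0.0495 = 0.066
Degrees of freedom = 2 − 1 = 1; critical value at α = 0.05 is 3.841.
Since 0.066 < 3.841, we fail to reject the null hypothesis — the data are consistent with the 3:1 ratio.

0.066; consistent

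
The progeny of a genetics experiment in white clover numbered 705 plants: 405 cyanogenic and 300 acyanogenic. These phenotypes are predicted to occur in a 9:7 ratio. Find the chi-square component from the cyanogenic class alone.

Expected counts for N = 705 under a 9:7 ratio (total parts = 16):
  cyanogenic: 705 × 9/16 = 396.5625
  acyanogenic: 705 × 7/16 = 308.4375
Contribution of cyanogenic: (405 − 396.5625)² / 396.5625 = 0.1795

0.180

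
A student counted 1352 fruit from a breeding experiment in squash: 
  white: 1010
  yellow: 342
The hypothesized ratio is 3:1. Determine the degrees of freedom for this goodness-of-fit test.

1

A goodness-of-fit test with 2 phenotype classes has df = 2 − 1 = 1.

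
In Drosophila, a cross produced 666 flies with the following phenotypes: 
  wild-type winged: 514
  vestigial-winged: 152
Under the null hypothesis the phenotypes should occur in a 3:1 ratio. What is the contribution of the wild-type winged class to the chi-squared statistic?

0.421

The 3:1 ratio has 4 parts, so with N = 666 the expected counts are:
  wild-type winged: 666 × 3/4 = 499.5
  vestigial-winged: 666 × 1/4 = 166.5
Contribution of wild-type winged: (514 − 499.5)² / 499.5 = 0.4209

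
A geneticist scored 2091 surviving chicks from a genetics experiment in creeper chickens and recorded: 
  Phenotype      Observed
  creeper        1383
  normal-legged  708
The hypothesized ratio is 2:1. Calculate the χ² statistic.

Expected counts for N = 2091 under a 2:1 ratio (total parts = 3):
  creeper: 2091 × 2/3 = 1394
  normal-legged: 2091 × 1/3 = 697
χ² = Σ (O − E)² / E
  creeper: (1383 − 1394)² / 1394 = 0.0868
  normal-legged: (708 − 697)² / 697 = 0.1736
χ² = 0.0868 + 0.1736 = 0.2604 ≈ 0.260

0.260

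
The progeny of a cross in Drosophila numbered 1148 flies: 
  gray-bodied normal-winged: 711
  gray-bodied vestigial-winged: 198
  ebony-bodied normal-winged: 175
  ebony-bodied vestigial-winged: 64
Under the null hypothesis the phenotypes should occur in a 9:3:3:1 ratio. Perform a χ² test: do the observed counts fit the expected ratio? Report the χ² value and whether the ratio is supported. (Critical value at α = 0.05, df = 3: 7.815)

16.339; not consistent

Under the 9:3:3:1 hypothesis (Σ ratio = 16, N = 1148):
  gray-bodied normal-winged: 1148 × 9/16 = 645.75
  gray-bodied vestigial-winged: 1148 × 3/16 = 215.25
  ebony-bodied normal-winged: 1148 × 3/16 = 215.25
  ebony-bodied vestigial-winged: 1148 × 1/16 = 71.75
χ² = Σ (O − E)² / E
  gray-bodied normal-winged: (711 − 645.75)² / 645.75 = 6.5932
  gray-bodied vestigial-winged: (198 − 215.25)² / 215.25 = 1.3824
  ebony-bodied normal-winged: (175 − 215.25)² / 215.25 = 7.5264
  ebony-bodied vestigial-winged: (64 − 71.75)² / 71.75 = 0.8371
χ² = 6.5932 + 1.3824 + 7.5264 + 0.8371 = 16.3391 ≈ 16.339
Degrees of freedom = 4 − 1 = 3; critical value at α = 0.05 is 7.815.
Since 16.339 > 7.815, we reject the null hypothesis — the data do not fit the 9:3:3:1 ratio.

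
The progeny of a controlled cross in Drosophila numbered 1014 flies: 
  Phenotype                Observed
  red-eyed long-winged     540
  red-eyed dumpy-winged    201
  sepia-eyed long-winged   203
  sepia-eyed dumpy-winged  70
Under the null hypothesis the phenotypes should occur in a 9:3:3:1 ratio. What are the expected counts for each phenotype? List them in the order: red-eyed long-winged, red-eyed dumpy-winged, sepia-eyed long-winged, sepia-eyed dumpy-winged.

The 9:3:3:1 ratio has 16 parts, so with N = 1014 the expected counts are:
  red-eyed long-winged: 1014 × 9/16 = 570.375
  red-eyed dumpy-winged: 1014 × 3/16 = 190.125
  sepia-eyed long-winged: 1014 × 3/16 = 190.125
  sepia-eyed dumpy-winged: 1014 × 1/16 = 63.375

570.375, 190.125, 190.125, 63.375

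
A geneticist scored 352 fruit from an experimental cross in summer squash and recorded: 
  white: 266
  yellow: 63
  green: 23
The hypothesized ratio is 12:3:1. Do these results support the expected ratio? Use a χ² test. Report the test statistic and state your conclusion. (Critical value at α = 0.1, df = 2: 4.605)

0.197; consistent

The 12:3:1 ratio has 16 parts, so with N = 352 the expected counts are:
  white: 352 × 12/16 = 264
  yellow: 352 × 3/16 = 66
  green: 352 × 1/16 = 22
χ² = Σ (O − E)² / E
  white: (266 − 264)² / 264 = 0.0152
  yellow: (63 − 66)² / 66 = 0.1364
  green: (23 − 22)² / 22 = 0.0455
χ² = 0.0152 + 0.1364 + 0.0455 = 0.1971 ≈ 0.197
Degrees of freedom = 3 − 1 = 2; critical value at α = 0.1 is 4.605.
Since 0.197 < 4.605, we fail to reject the null hypothesis — the data are consistent with the 12:3:1 ratio.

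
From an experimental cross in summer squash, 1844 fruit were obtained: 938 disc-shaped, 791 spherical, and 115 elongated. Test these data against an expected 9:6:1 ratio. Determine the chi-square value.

Total ratio parts = 16. Expected numbers out of 1844:
  disc-shaped: 1844 × 9/16 = 1037.25
  spherical: 1844 × 6/16 = 691.5
  elongated: 1844 × 1/16 = 115.25
χ² = Σ (O − E)² / E
  disc-shaped: (938 − 1037.25)² / 1037.25 = 9.4968
  spherical: (791 − 691.5)² / 691.5 = 14.3171
  elongated: (115 − 115.25)² / 115.25 = 0.0005
χ² = 9.4968 + 14.3171 + 0.0005 = 23.8144 ≈ 23.814

23.814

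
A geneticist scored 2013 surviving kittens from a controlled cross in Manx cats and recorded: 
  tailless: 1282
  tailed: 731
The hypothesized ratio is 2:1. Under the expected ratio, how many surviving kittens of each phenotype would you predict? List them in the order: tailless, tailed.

The 2:1 ratio has 3 parts, so with N = 2013 the expected counts are:
  tailless: 2013 × 2/3 = 1342
  tailed: 2013 × 1/3 = 671

1342, 671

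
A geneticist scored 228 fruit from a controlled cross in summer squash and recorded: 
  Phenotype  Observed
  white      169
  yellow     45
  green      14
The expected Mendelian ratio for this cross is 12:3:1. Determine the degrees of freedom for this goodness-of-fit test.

A goodness-of-fit test with 3 phenotype classes has df = 3 − 1 = 2.

2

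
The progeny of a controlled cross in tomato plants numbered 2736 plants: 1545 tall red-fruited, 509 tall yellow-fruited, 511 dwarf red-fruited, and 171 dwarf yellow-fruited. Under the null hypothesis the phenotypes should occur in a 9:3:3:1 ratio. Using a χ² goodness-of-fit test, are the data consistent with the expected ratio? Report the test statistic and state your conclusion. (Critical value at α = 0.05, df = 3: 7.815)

0.062; consistent

Expected counts for N = 2736 under a 9:3:3:1 ratio (total parts = 16):
  tall red-fruited: 2736 × 9/16 = 1539
  tall yellow-fruited: 2736 × 3/16 = 513
  dwarf red-fruited: 2736 × 3/16 = 513
  dwarf yellow-fruited: 2736 × 1/16 = 171
χ² = Σ (O − E)² / E
  tall red-fruited: (1545 − 1539)² / 1539 = 0.0234
  tall yellow-fruited: (509 − 513)² / 513 = 0.0312
  dwarf red-fruited: (511 − 513)² / 513 = 0.0078
  dwarf yellow-fruited: (171 − 171)² / 171 = 0.0000
χ² = 0.0234 + 0.0312 + 0.0078 + 0.0000 = 0.0624 ≈ 0.062
Degrees of freedom = 4 − 1 = 3; critical value at α = 0.05 is 7.815.
Since 0.062 < 7.815, we fail to reject the null hypothesis — the data are consistent with the 9:3:3:1 ratio.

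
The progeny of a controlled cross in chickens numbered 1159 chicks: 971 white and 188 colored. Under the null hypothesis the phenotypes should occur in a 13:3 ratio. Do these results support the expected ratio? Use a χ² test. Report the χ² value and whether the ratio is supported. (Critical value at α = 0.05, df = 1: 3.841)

Expected counts for N = 1159 under a 13:3 ratio (total parts = 16):
  white: 1159 × 13/16 = 941.6875
  colored: 1159 × 3/16 = 217.3125
χ² = Σ (O − E)² / E
  white: (971 − 941.6875)² / 941.6875 = 0.9124
  colored: (188 − 217.3125)² / 217.3125 = 3.9539
χ² = 0.9124 + 3.9539 = 4.8663 ≈ 4.866
Degrees of freedom = 2 − 1 = 1; critical value at α = 0.05 is 3.841.
Since 4.866 > 3.841, we reject the null hypothesis — the data do not fit the 13:3 ratio.

4.866; not consistent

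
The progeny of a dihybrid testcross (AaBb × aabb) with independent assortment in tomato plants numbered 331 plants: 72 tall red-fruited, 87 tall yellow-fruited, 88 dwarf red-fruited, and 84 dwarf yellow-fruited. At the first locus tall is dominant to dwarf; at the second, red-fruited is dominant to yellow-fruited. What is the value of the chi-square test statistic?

1.967

A dihybrid testcross with independent assortment gives a 1:1:1:1 ratio.
The 1:1:1:1 ratio has 4 parts, so with N = 331 the expected counts are:
  tall red-fruited: 331 × 1/4 = 82.75
  tall yellow-fruited: 331 × 1/4 = 82.75
  dwarf red-fruited: 331 × 1/4 = 82.75
  dwarf yellow-fruited: 331 × 1/4 = 82.75
χ² = Σ (O − E)² / E
  tall red-fruited: (72 − 82.75)² / 82.75 = 1.3965
  tall yellow-fruited: (87 − 82.75)² / 82.75 = 0.2183
  dwarf red-fruited: (88 − 82.75)² / 82.75 = 0.3331
  dwarf yellow-fruited: (84 − 82.75)² / 82.75 = 0.0189
χ² = 1.3965 + 0.2183 + 0.3331 + 0.0189 = 1.9668 ≈ 1.967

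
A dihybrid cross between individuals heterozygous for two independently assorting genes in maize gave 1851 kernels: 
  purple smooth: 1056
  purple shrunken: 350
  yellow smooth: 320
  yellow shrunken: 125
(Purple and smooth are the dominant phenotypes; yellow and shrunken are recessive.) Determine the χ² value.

3.095

A dihybrid F₂ with independent assortment and complete dominance at both loci gives a 9:3:3:1 phenotypic ratio.
Expected counts for N = 1851 under a 9:3:3:1 ratio (total parts = 16):
  purple smooth: 1851 × 9/16 = 1041.1875
  purple shrunken: 1851 × 3/16 = 347.0625
  yellow smooth: 1851 × 3/16 = 347.0625
  yellow shrunken: 1851 × 1/16 = 115.6875
χ² = Σ (O − E)² / E
  purple smooth: (1056 − 1041.1875)² / 1041.1875 = 0.2107
  purple shrunken: (350 − 347.0625)² / 347.0625 = 0.0249
  yellow smooth: (320 − 347.0625)² / 347.0625 = 2.1102
  yellow shrunken: (125 − 115.6875)² / 115.6875 = 0.7496
χ² = 0.2107 + 0.0249 + 2.1102 + 0.7496 = 3.0954 ≈ 3.095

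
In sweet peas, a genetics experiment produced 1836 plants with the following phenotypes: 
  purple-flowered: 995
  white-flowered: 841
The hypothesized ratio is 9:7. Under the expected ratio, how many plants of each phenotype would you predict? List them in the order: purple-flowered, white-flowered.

1032.75, 803.25

Under the 9:7 hypothesis (Σ ratio = 16, N = 1836):
  purple-flowered: 1836 × 9/16 = 1032.75
  white-flowered: 1836 × 7/16 = 803.25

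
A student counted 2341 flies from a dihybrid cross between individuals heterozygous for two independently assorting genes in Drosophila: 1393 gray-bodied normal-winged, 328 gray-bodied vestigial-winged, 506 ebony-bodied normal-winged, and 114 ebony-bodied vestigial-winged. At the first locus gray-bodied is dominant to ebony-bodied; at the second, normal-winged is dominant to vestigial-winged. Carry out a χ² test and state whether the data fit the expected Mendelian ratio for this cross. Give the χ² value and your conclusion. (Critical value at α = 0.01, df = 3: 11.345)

49.829; not consistent

A dihybrid F₂ with independent assortment and complete dominance at both loci gives a 9:3:3:1 phenotypic ratio.
Expected counts for N = 2341 under a 9:3:3:1 ratio (total parts = 16):
  gray-bodied normal-winged: 2341 × 9/16 = 1316.8125
  gray-bodied vestigial-winged: 2341 × 3/16 = 438.9375
  ebony-bodied normal-winged: 2341 × 3/16 = 438.9375
  ebony-bodied vestigial-winged: 2341 × 1/16 = 146.3125
χ² = Σ (O − E)² / E
  gray-bodied normal-winged: (1393 − 1316.8125)² / 1316.8125 = 4.4080
  gray-bodied vestigial-winged: (328 − 438.9375)² / 438.9375 = 28.0385
  ebony-bodied normal-winged: (506 − 438.9375)² / 438.9375 = 10.2461
  ebony-bodied vestigial-winged: (114 − 146.3125)² / 146.3125 = 7.1361
χ² = 4.4080 + 28.0385 + 10.2461 + 7.1361 = 49.8287 ≈ 49.829
Degrees of freedom = 4 − 1 = 3; critical value at α = 0.01 is 11.345.
Since 49.829 > 11.345, we reject the null hypothesis — the data do not fit the 9:3:3:1 ratio.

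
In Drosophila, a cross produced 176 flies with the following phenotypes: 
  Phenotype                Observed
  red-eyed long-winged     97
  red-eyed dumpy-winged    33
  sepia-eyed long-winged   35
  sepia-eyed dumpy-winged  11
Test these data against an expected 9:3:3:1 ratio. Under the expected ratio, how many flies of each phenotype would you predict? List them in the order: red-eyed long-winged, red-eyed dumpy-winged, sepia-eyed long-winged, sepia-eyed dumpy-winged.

Total ratio parts = 16. Expected numbers out of 176:
  red-eyed long-winged: 176 × 9/16 = 99
  red-eyed dumpy-winged: 176 × 3/16 = 33
  sepia-eyed long-winged: 176 × 3/16 = 33
  sepia-eyed dumpy-winged: 176 × 1/16 = 11

99, 33, 33, 11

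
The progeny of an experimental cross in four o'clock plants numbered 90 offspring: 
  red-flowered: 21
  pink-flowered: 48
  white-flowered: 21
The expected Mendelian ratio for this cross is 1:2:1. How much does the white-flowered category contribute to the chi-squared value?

Under the 1:2:1 hypothesis (Σ ratio = 4, N = 90):
  red-flowered: 90 × 1/4 = 22.5
  pink-flowered: 90 × 2/4 = 45
  white-flowered: 90 × 1/4 = 22.5
Contribution of white-flowered: (21 − 22.5)² / 22.5 = 0.1000

0.100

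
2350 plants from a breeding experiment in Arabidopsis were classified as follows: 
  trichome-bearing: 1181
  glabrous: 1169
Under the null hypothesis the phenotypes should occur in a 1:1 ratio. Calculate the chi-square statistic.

Under the 1:1 hypothesis (Σ ratio = 2, N = 2350):
  trichome-bearing: 2350 × 1/2 = 1175
  glabrous: 2350 × 1/2 = 1175
χ² = Σ (O − E)² / E
  trichome-bearing: (1181 − 1175)² / 1175 = 0.0306
  glabrous: (1169 − 1175)² / 1175 = 0.0306
χ² = 0.0306 + 0.0306 = 0.0612 ≈ 0.061

0.061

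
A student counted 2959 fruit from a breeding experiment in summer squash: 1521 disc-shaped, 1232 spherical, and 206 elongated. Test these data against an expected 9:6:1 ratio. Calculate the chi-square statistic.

28.256

Expected counts for N = 2959 under a 9:6:1 ratio (total parts = 16):
  disc-shaped: 2959 × 9/16 = 1664.4375
  spherical: 2959 × 6/16 = 1109.625
  elongated: 2959 × 1/16 = 184.9375
χ² = Σ (O − E)² / E
  disc-shaped: (1521 − 1664.4375)² / 1664.4375 = 12.3611
  spherical: (1232 − 1109.625)² / 1109.625 = 13.4961
  elongated: (206 − 184.9375)² / 184.9375 = 2.3988
χ² = 12.3611 + 13.4961 + 2.3988 = 28.256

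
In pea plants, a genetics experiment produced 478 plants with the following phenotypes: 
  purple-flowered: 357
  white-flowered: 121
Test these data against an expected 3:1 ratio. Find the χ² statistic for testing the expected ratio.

The 3:1 ratio has 4 parts, so with N = 478 the expected counts are:
  purple-flowered: 478 × 3/4 = 358.5
  white-flowered: 478 × 1/4 = 119.5
χ² = Σ (O − E)² / E
  purple-flowered: (357 − 358.5)² / 358.5 = 0.0063
  white-flowered: (121 − 119.5)² / 119.5 = 0.0188
χ² = 0.0063 + 0.0188 = 0.0251 ≈ 0.025

0.025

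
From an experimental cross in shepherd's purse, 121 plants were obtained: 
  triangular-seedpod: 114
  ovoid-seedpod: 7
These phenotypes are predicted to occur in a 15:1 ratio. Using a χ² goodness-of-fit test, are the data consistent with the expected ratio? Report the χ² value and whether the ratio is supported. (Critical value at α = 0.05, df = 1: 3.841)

0.045; consistent

The 15:1 ratio has 16 parts, so with N = 121 the expected counts are:
  triangular-seedpod: 121 × 15/16 = 113.4375
  ovoid-seedpod: 121 × 1/16 = 7.5625
χ² = Σ (O − E)² / E
  triangular-seedpod: (114 − 113.4375)² / 113.4375 = 0.0028
  ovoid-seedpod: (7 − 7.5625)² / 7.5625 = 0.0418
χ² = 0.0028 + 0.0418 = 0.0446 ≈ 0.045
Degrees of freedom = 2 − 1 = 1; critical value at α = 0.05 is 3.841.
Since 0.045 < 3.841, we fail to reject the null hypothesis — the data are consistent with the 15:1 ratio.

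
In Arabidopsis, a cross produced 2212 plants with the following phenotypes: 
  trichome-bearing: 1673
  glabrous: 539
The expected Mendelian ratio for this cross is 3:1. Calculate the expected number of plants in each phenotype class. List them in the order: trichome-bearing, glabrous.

1659, 553

Total ratio parts = 4. Expected numbers out of 2212:
  trichome-bearing: 2212 × 3/4 = 1659
  glabrous: 2212 × 1/4 = 553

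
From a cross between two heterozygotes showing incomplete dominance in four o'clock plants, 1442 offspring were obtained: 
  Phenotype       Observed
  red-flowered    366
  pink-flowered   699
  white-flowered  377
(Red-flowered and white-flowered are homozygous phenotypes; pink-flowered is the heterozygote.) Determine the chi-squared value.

1.510

With incomplete dominance, a heterozygote × heterozygote cross gives a 1:2:1 phenotypic ratio.
Expected counts for N = 1442 under a 1:2:1 ratio (total parts = 4):
  red-flowered: 1442 × 1/4 = 360.5
  pink-flowered: 1442 × 2/4 = 721
  white-flowered: 1442 × 1/4 = 360.5
χ² = Σ (O − E)² / E
  red-flowered: (366 − 360.5)² / 360.5 = 0.0839
  pink-flowered: (699 − 721)² / 721 = 0.6713
  white-flowered: (377 − 360.5)² / 360.5 = 0.7552
χ² = 0.0839 + 0.6713 + 0.7552 = 1.5104 ≈ 1.510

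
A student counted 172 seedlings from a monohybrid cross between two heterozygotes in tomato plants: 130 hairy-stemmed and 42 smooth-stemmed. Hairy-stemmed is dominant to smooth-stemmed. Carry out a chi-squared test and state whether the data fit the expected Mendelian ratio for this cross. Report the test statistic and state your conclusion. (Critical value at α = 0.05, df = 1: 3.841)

For a monohybrid cross between heterozygotes with complete dominance, the expected phenotypic ratio is 3:1.
The 3:1 ratio has 4 parts, so with N = 172 the expected counts are:
  hairy-stemmed: 172 × 3/4 = 129
  smooth-stemmed: 172 × 1/4 = 43
χ² = Σ (O − E)² / E
  hairy-stemmed: (130 − 129)² / 129 = 0.0078
  smooth-stemmed: (42 − 43)² / 43 = 0.0233
χ² = 0.0078 + 0.0233 = 0.0311 ≈ 0.031
Degrees of freedom = 2 − 1 = 1; critical value at α = 0.05 is 3.841.
Since 0.031 < 3.841, we fail to reject the null hypothesis — the data are consistent with the 3:1 ratio.

0.031; consistent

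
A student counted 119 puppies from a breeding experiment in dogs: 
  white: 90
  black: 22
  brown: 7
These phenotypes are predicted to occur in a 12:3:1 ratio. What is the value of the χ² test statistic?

0.036

Expected counts for N = 119 under a 12:3:1 ratio (total parts = 16):
  white: 119 × 12/16 = 89.25
  black: 119 × 3/16 = 22.3125
  brown: 119 × 1/16 = 7.4375
χ² = Σ (O − E)² / E
  white: (90 − 89.25)² / 89.25 = 0.0063
  black: (22 − 22.3125)² / 22.3125 = 0.0044
  brown: (7 − 7.4375)² / 7.4375 = 0.0257
χ² = 0.0063 + 0.0044 + 0.0257 = 0.0364 ≈ 0.036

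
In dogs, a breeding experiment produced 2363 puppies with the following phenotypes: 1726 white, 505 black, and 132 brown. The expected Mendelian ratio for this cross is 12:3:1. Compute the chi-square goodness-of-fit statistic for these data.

11.532

Expected counts for N = 2363 under a 12:3:1 ratio (total parts = 16):
  white: 2363 × 12/16 = 1772.25
  black: 2363 × 3/16 = 443.0625
  brown: 2363 × 1/16 = 147.6875
χ² = Σ (O − E)² / E
  white: (1726 − 1772.25)² / 1772.25 = 1.2070
  black: (505 − 443.0625)² / 443.0625 = 8.6585
  brown: (132 − 147.6875)² / 147.6875 = 1.6663
χ² = 1.2070 + 8.6585 + 1.6663 = 11.5318 ≈ 11.532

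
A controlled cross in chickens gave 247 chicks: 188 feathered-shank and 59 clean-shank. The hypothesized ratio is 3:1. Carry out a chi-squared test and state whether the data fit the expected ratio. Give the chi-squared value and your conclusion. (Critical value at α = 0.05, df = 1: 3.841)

0.163; consistent

The 3:1 ratio has 4 parts, so with N = 247 the expected counts are:
  feathered-shank: 247 × 3/4 = 185.25
  clean-shank: 247 × 1/4 = 61.75
χ² = Σ (O − E)² / E
  feathered-shank: (188 − 185.25)² / 185.25 = 0.0408
  clean-shank: (59 − 61.75)² / 61.75 = 0.1225
χ² = 0.0408 + 0.1225 = 0.1633 ≈ 0.163
Degrees of freedom = 2 − 1 = 1; critical value at α = 0.05 is 3.841.
Since 0.163 < 3.841, we fail to reject the null hypothesis — the data are consistent with the 3:1 ratio.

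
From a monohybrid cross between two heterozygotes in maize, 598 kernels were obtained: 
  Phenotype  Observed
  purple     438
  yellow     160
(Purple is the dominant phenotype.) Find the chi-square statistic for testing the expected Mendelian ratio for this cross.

0.983

For a monohybrid cross between heterozygotes with complete dominance, the expected phenotypic ratio is 3:1.
Expected counts for N = 598 under a 3:1 ratio (total parts = 4):
  purple: 598 × 3/4 = 448.5
  yellow: 598 × 1/4 = 149.5
χ² = Σ (O − E)² / E
  purple: (438 − 448.5)² / 448.5 = 0.2458
  yellow: (160 − 149.5)² / 149.5 = 0.7375
χ² = 0.2458 + 0.7375 = 0.9833 ≈ 0.983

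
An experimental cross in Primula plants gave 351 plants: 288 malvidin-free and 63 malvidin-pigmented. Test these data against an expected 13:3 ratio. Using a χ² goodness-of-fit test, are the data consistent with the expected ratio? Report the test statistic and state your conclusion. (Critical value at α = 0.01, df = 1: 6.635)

Expected counts for N = 351 under a 13:3 ratio (total parts = 16):
  malvidin-free: 351 × 13/16 = 285.1875
  malvidin-pigmented: 351 × 3/16 = 65.8125
χ² = Σ (O − E)² / E
  malvidin-free: (288 − 285.1875)² / 285.1875 = 0.0277
  malvidin-pigmented: (63 − 65.8125)² / 65.8125 = 0.1202
χ² = 0.0277 + 0.1202 = 0.1479 ≈ 0.148
Degrees of freedom = 2 − 1 = 1; critical value at α = 0.01 is 6.635.
Since 0.148 < 6.635, we fail to reject the null hypothesis — the data are consistent with the 13:3 ratio.

0.148; consistent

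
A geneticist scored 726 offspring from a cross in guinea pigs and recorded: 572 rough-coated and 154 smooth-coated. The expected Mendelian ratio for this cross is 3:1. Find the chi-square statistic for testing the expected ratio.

5.556

Total ratio parts = 4. Expected numbers out of 726:
  rough-coated: 726 × 3/4 = 544.5
  smooth-coated: 726 × 1/4 = 181.5
χ² = Σ (O − E)² / E
  rough-coated: (572 − 544.5)² / 544.5 = 1.3889
  smooth-coated: (154 − 181.5)² / 181.5 = 4.1667
χ² = 1.3889 + 4.1667 = 5.5556 ≈ 5.556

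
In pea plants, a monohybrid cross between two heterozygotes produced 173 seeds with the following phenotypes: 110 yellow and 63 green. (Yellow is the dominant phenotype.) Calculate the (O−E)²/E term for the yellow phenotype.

3.006

For a monohybrid cross between heterozygotes with complete dominance, the expected phenotypic ratio is 3:1.
Expected counts for N = 173 under a 3:1 ratio (total parts = 4):
  yellow: 173 × 3/4 = 129.75
  green: 173 × 1/4 = 43.25
Contribution of yellow: (110 − 129.75)² / 129.75 = 3.0063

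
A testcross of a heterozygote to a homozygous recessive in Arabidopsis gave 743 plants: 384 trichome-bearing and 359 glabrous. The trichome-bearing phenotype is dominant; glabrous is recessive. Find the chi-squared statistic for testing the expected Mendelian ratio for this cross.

0.841

A testcross of a heterozygote (Aa × aa) gives a 1:1 phenotypic ratio.
Under the 1:1 hypothesis (Σ ratio = 2, N = 743):
  trichome-bearing: 743 × 1/2 = 371.5
  glabrous: 743 × 1/2 = 371.5
χ² = Σ (O − E)² / E
  trichome-bearing: (384 − 371.5)² / 371.5 = 0.4206
  glabrous: (359 − 371.5)² / 371.5 = 0.4206
χ² = 0.4206 + 0.4206 = 0.8412 ≈ 0.841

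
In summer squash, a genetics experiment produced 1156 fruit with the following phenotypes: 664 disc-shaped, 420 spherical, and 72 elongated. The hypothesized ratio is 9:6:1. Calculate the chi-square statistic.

0.712

The 9:6:1 ratio has 16 parts, so with N = 1156 the expected counts are:
  disc-shaped: 1156 × 9/16 = 650.25
  spherical: 1156 × 6/16 = 433.5
  elongated: 1156 × 1/16 = 72.25
χ² = Σ (O − E)² / E
  disc-shaped: (664 − 650.25)² / 650.25 = 0.2908
  spherical: (420 − 433.5)² / 433.5 = 0.4204
  elongated: (72 − 72.25)² / 72.25 = 0.0009
χ² = 0.2908 + 0.4204 + 0.0009 = 0.7121 ≈ 0.712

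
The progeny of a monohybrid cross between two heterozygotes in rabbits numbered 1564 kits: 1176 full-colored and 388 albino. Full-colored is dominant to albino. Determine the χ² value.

0.031

For a monohybrid cross between heterozygotes with complete dominance, the expected phenotypic ratio is 3:1.
Total ratio parts = 4. Expected numbers out of 1564:
  full-colored: 1564 × 3/4 = 1173
  albino: 1564 × 1/4 = 391
χ² = Σ (O − E)² / E
  full-colored: (1176 − 1173)² / 1173 = 0.0077
  albino: (388 − 391)² / 391 = 0.0230
χ² = 0.0077 + 0.0230 = 0.0307 ≈ 0.031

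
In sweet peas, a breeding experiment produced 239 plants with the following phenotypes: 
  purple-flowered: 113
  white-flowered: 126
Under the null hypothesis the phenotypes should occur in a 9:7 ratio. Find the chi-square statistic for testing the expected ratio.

Total ratio parts = 16. Expected numbers out of 239:
  purple-flowered: 239 × 9/16 = 134.4375
  white-flowered: 239 × 7/16 = 104.5625
χ² = Σ (O − E)² / E
  purple-flowered: (113 − 134.4375)² / 134.4375 = 3.4184
  white-flowered: (126 − 104.5625)² / 104.5625 = 4.3951
χ² = 3.4184 + 4.3951 = 7.8135 ≈ 7.814

7.814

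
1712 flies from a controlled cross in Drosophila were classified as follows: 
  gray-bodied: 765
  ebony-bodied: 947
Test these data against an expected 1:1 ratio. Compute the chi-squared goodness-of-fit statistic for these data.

The 1:1 ratio has 2 parts, so with N = 1712 the expected counts are:
  gray-bodied: 1712 × 1/2 = 856
  ebony-bodied: 1712 × 1/2 = 856
χ² = Σ (O − E)² / E
  gray-bodied: (765 − 856)² / 856 = 9.6741
  ebony-bodied: (947 − 856)² / 856 = 9.6741
χ² = 9.6741 + 9.6741 = 19.3482 ≈ 19.348

19.348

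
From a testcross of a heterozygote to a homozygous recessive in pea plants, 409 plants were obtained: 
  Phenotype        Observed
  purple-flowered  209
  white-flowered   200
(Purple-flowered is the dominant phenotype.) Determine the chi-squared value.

0.198

A testcross of a heterozygote (Aa × aa) gives a 1:1 phenotypic ratio.
Expected counts for N = 409 under a 1:1 ratio (total parts = 2):
  purple-flowered: 409 × 1/2 = 204.5
  white-flowered: 409 × 1/2 = 204.5
χ² = Σ (O − E)² / E
  purple-flowered: (209 − 204.5)² / 204.5 = 0.0990
  white-flowered: (200 − 204.5)² / 204.5 = 0.0990
χ² = 0.0990 + 0.0990 = 0.198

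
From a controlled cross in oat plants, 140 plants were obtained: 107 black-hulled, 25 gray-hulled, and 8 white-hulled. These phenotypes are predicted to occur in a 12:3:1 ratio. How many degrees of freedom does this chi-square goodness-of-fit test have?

A goodness-of-fit test with 3 phenotype classes has df = 3 − 1 = 2.

2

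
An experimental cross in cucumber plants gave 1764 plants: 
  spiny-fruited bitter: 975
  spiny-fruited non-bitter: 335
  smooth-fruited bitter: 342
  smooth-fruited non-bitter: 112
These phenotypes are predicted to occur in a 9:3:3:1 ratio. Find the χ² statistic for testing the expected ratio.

The 9:3:3:1 ratio has 16 parts, so with N = 1764 the expected counts are:
  spiny-fruited bitter: 1764 × 9/16 = 992.25
  spiny-fruited non-bitter: 1764 × 3/16 = 330.75
  smooth-fruited bitter: 1764 × 3/16 = 330.75
  smooth-fruited non-bitter: 1764 × 1/16 = 110.25
χ² = Σ (O − E)² / E
  spiny-fruited bitter: (975 − 992.25)² / 992.25 = 0.2999
  spiny-fruited non-bitter: (335 − 330.75)² / 330.75 = 0.0546
  smooth-fruited bitter: (342 − 330.75)² / 330.75 = 0.3827
  smooth-fruited non-bitter: (112 − 110.25)² / 110.25 = 0.0278
χ² = 0.2999 + 0.0546 + 0.3827 + 0.0278 = 0.765

0.765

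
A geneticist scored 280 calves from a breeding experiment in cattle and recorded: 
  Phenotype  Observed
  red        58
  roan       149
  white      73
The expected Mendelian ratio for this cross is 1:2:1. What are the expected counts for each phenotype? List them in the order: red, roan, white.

70, 140, 70

Expected counts for N = 280 under a 1:2:1 ratio (total parts = 4):
  red: 280 × 1/4 = 70
  roan: 280 × 2/4 = 140
  white: 280 × 1/4 = 70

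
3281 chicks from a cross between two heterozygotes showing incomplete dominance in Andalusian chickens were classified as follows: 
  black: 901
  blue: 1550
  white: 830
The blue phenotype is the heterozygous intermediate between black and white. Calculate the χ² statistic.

With incomplete dominance, a heterozygote × heterozygote cross gives a 1:2:1 phenotypic ratio.
Under the 1:2:1 hypothesis (Σ ratio = 4, N = 3281):
  black: 3281 × 1/4 = 820.25
  blue: 3281 × 2/4 = 1640.5
  white: 3281 × 1/4 = 820.25
χ² = Σ (O − E)² / E
  black: (901 − 820.25)² / 820.25 = 7.9495
  blue: (1550 − 1640.5)² / 1640.5 = 4.9925
  white: (830 − 820.25)² / 820.25 = 0.1159
χ² = 7.9495 + 4.9925 + 0.1159 = 13.0579 ≈ 13.058

13.058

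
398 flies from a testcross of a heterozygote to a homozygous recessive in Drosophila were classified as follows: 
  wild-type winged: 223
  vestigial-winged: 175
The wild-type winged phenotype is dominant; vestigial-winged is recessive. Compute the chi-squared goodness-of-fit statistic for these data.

5.789

A testcross of a heterozygote (Aa × aa) gives a 1:1 phenotypic ratio.
The 1:1 ratio has 2 parts, so with N = 398 the expected counts are:
  wild-type winged: 398 × 1/2 = 199
  vestigial-winged: 398 × 1/2 = 199
χ² = Σ (O − E)² / E
  wild-type winged: (223 − 199)² / 199 = 2.8945
  vestigial-winged: (175 − 199)² / 199 = 2.8945
χ² = 2.8945 + 2.8945 = 5.789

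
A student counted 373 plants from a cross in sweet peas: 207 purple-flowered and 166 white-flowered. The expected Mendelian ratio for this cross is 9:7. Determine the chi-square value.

Expected counts for N = 373 under a 9:7 ratio (total parts = 16):
  purple-flowered: 373 × 9/16 = 209.8125
  white-flowered: 373 × 7/16 = 163.1875
χ² = Σ (O − E)² / E
  purple-flowered: (207 − 209.8125)² / 209.8125 = 0.0377
  white-flowered: (166 − 163.1875)² / 163.1875 = 0.0485
χ² = 0.0377 + 0.0485 = 0.0862 ≈ 0.086

0.086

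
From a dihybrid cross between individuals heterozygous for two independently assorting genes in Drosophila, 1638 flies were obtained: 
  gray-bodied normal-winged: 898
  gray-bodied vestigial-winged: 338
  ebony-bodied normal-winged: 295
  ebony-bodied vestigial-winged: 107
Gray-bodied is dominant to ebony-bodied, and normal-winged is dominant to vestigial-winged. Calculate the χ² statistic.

A dihybrid F₂ with independent assortment and complete dominance at both loci gives a 9:3:3:1 phenotypic ratio.
Expected counts for N = 1638 under a 9:3:3:1 ratio (total parts = 16):
  gray-bodied normal-winged: 1638 × 9/16 = 921.375
  gray-bodied vestigial-winged: 1638 × 3/16 = 307.125
  ebony-bodied normal-winged: 1638 × 3/16 = 307.125
  ebony-bodied vestigial-winged: 1638 × 1/16 = 102.375
χ² = Σ (O − E)² / E
  gray-bodied normal-winged: (898 − 921.375)² / 921.375 = 0.5930
  gray-bodied vestigial-winged: (338 − 307.125)² / 307.125 = 3.1038
  ebony-bodied normal-winged: (295 − 307.125)² / 307.125 = 0.4787
  ebony-bodied vestigial-winged: (107 − 102.375)² / 102.375 = 0.2089
χ² = 0.5930 + 3.1038 + 0.4787 + 0.2089 = 4.3844 ≈ 4.384

4.384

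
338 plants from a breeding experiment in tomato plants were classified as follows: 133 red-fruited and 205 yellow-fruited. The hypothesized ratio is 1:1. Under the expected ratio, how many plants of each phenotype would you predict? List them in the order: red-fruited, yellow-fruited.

169, 169

The 1:1 ratio has 2 parts, so with N = 338 the expected counts are:
  red-fruited: 338 × 1/2 = 169
  yellow-fruited: 338 × 1/2 = 169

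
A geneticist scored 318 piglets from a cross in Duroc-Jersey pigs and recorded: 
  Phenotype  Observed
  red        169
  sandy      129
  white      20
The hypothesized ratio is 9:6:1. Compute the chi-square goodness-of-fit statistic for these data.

1.343

Under the 9:6:1 hypothesis (Σ ratio = 16, N = 318):
  red: 318 × 9/16 = 178.875
  sandy: 318 × 6/16 = 119.25
  white: 318 × 1/16 = 19.875
χ² = Σ (O − E)² / E
  red: (169 − 178.875)² / 178.875 = 0.5452
  sandy: (129 − 119.25)² / 119.25 = 0.7972
  white: (20 − 19.875)² / 19.875 = 0.0008
χ² = 0.5452 + 0.7972 + 0.0008 = 1.3432 ≈ 1.343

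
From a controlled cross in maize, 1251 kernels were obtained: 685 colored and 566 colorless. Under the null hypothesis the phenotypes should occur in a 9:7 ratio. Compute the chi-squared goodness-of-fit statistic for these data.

1.134

Under the 9:7 hypothesis (Σ ratio = 16, N = 1251):
  colored: 1251 × 9/16 = 703.6875
  colorless: 1251 × 7/16 = 547.3125
χ² = Σ (O − E)² / E
  colored: (685 − 703.6875)² / 703.6875 = 0.4963
  colorless: (566 − 547.3125)² / 547.3125 = 0.6381
χ² = 0.4963 + 0.6381 = 1.1344 ≈ 1.134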